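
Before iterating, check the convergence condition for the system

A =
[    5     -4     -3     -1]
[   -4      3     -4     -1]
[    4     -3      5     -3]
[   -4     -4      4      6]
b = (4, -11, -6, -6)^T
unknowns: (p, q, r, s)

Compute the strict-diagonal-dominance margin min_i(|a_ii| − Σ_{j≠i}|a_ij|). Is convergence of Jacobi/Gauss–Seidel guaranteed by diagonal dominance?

-6

row 1: |5| − (4+3+1) = -3
row 2: |3| − (4+4+1) = -6
row 3: |5| − (4+3+3) = -5
row 4: |6| − (4+4+4) = -6
minimum over rows = -6 → not strictly diagonally dominant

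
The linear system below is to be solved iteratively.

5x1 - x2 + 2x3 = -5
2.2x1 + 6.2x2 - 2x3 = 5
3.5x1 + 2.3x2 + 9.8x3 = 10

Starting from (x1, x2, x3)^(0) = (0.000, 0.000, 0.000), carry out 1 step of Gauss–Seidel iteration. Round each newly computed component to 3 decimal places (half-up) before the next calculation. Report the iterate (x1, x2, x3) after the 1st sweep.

Iteration 1:
  x1 = (-5 - (-1)·0.000 - (2)·0.000) / (5) = -1.000
  x2 = (5 - (2.2)·-1.000 - (-2)·0.000) / (6.2) = 1.161
  x3 = (10 - (3.5)·-1.000 - (2.3)·1.161) / (9.8) = 1.105

(-1.000, 1.161, 1.105)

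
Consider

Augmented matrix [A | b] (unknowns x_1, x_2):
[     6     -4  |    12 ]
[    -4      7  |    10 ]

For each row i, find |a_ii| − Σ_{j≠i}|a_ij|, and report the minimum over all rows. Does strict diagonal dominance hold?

2

row 1: |6| − (4) = 2
row 2: |7| − (4) = 3
minimum over rows = 2 → strictly diagonally dominant (convergence guaranteed)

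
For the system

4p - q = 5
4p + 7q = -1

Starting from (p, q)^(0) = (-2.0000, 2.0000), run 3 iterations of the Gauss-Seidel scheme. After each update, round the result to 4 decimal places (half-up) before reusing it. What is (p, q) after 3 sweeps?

Iteration 1:
  p = (5 - (-1)·2.0000) / (4) = 1.7500
  q = (-1 - (4)·1.7500) / (7) = -1.1429
Iteration 2:
  p = (5 - (-1)·-1.1429) / (4) = 0.9643
  q = (-1 - (4)·0.9643) / (7) = -0.6939
Iteration 3:
  p = (5 - (-1)·-0.6939) / (4) = 1.0765
  q = (-1 - (4)·1.0765) / (7) = -0.7580

(1.0765, -0.7580)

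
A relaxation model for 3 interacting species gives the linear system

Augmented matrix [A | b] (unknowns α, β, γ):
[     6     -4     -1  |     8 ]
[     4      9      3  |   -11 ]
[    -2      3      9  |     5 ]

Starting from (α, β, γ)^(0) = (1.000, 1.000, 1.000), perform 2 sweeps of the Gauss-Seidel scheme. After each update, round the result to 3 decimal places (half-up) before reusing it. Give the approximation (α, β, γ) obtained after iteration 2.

Iteration 1:
  α = (8 - (-4)·1.000 - (-1)·1.000) / (6) = 2.167
  β = (-11 - (4)·2.167 - (3)·1.000) / (9) = -2.519
  γ = (5 - (-2)·2.167 - (3)·-2.519) / (9) = 1.877
Iteration 2:
  α = (8 - (-4)·-2.519 - (-1)·1.877) / (6) = -0.033
  β = (-11 - (4)·-0.033 - (3)·1.877) / (9) = -1.833
  γ = (5 - (-2)·-0.033 - (3)·-1.833) / (9) = 1.159

(-0.033, -1.833, 1.159)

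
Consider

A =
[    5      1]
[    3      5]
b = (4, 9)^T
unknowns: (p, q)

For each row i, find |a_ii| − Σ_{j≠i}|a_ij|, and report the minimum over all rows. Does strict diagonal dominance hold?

2

row 1: |5| − (1) = 4
row 2: |5| − (3) = 2
minimum over rows = 2 → strictly diagonally dominant (convergence guaranteed)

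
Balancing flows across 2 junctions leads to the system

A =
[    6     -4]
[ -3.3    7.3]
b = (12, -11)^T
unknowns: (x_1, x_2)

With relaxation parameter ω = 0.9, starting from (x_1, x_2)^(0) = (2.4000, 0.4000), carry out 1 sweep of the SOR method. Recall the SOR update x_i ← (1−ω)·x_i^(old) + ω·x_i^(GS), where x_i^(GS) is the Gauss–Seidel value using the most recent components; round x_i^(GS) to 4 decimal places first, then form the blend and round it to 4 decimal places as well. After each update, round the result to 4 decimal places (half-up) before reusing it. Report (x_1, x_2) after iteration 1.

(2.2800, -0.3886)

Iteration 1:
  x_1: GS value = (12 - (-4)·0.4000) / (6) = 2.2667;  x_1 ← (1−ω)·2.4000 + ω·2.2667 = 2.2800
  x_2: GS value = (-11 - (-3.3)·2.2800) / (7.3) = -0.4762;  x_2 ← (1−ω)·0.4000 + ω·-0.4762 = -0.3886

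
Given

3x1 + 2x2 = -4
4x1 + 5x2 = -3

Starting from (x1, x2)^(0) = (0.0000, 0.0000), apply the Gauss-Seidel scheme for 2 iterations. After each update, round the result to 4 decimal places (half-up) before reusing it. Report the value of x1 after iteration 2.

-1.6444

Iteration 1:
  x1 = (-4 - (2)·0.0000) / (3) = -1.3333
  x2 = (-3 - (4)·-1.3333) / (5) = 0.4666
Iteration 2:
  x1 = (-4 - (2)·0.4666) / (3) = -1.6444
  x2 = (-3 - (4)·-1.6444) / (5) = 0.7155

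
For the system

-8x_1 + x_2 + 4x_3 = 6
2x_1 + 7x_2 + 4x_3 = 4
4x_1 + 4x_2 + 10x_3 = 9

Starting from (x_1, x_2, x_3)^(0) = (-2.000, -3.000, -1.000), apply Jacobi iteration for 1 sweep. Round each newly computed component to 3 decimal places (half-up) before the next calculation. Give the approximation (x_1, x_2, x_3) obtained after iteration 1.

Iteration 1:
  x_1 = (6 - (1)·-3.000 - (4)·-1.000) / (-8) = -1.625
  x_2 = (4 - (2)·-2.000 - (4)·-1.000) / (7) = 1.714
  x_3 = (9 - (4)·-2.000 - (4)·-3.000) / (10) = 2.900

(-1.625, 1.714, 2.900)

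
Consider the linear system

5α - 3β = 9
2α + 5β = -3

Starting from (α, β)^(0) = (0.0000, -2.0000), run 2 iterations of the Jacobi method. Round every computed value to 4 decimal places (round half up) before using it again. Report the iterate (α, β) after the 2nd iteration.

Iteration 1:
  α = (9 - (-3)·-2.0000) / (5) = 0.6000
  β = (-3 - (2)·0.0000) / (5) = -0.6000
Iteration 2:
  α = (9 - (-3)·-0.6000) / (5) = 1.4400
  β = (-3 - (2)·0.6000) / (5) = -0.8400

(1.4400, -0.8400)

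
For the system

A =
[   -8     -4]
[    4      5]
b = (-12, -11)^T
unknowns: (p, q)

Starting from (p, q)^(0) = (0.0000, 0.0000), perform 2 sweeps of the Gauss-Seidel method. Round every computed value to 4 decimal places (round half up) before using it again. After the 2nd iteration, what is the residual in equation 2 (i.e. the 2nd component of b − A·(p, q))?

0.0000

Iteration 1:
  p = (-12 - (-4)·0.0000) / (-8) = 1.5000
  q = (-11 - (4)·1.5000) / (5) = -3.4000
Iteration 2:
  p = (-12 - (-4)·-3.4000) / (-8) = 3.2000
  q = (-11 - (4)·3.2000) / (5) = -4.7600
Residual b − A·x = (-5.4400, 0.0000)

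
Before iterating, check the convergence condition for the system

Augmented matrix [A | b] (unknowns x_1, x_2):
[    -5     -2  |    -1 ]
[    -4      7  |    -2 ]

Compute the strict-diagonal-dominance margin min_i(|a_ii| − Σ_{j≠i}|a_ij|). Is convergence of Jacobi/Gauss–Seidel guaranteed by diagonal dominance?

3

row 1: |-5| − (2) = 3
row 2: |7| − (4) = 3
minimum over rows = 3 → strictly diagonally dominant (convergence guaranteed)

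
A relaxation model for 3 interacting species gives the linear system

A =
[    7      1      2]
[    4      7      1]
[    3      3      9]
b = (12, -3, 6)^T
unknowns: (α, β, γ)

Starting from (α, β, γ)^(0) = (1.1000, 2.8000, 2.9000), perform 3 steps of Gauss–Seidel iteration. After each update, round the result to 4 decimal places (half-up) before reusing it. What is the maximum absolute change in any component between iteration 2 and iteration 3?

0.1256

Iteration 1:
  α = (12 - (1)·2.8000 - (2)·2.9000) / (7) = 0.4857
  β = (-3 - (4)·0.4857 - (1)·2.9000) / (7) = -1.1204
  γ = (6 - (3)·0.4857 - (3)·-1.1204) / (9) = 0.8782
Iteration 2:
  α = (12 - (1)·-1.1204 - (2)·0.8782) / (7) = 1.6234
  β = (-3 - (4)·1.6234 - (1)·0.8782) / (7) = -1.4817
  γ = (6 - (3)·1.6234 - (3)·-1.4817) / (9) = 0.6194
Iteration 3:
  α = (12 - (1)·-1.4817 - (2)·0.6194) / (7) = 1.7490
  β = (-3 - (4)·1.7490 - (1)·0.6194) / (7) = -1.5165
  γ = (6 - (3)·1.7490 - (3)·-1.5165) / (9) = 0.5892
Change: (0.1256, -0.0348, -0.0302) → max |·| = 0.1256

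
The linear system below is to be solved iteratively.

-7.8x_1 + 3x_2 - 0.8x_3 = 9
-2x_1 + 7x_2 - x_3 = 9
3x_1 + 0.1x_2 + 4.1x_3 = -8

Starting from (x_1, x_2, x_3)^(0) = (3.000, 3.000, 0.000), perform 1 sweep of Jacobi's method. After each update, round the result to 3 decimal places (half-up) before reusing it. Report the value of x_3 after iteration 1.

Iteration 1:
  x_1 = (9 - (3)·3.000 - (-0.8)·0.000) / (-7.8) = 0.000
  x_2 = (9 - (-2)·3.000 - (-1)·0.000) / (7) = 2.143
  x_3 = (-8 - (3)·3.000 - (0.1)·3.000) / (4.1) = -4.220

-4.220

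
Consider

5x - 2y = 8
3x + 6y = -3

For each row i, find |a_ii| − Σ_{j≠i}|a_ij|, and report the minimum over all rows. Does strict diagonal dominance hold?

3

row 1: |5| − (2) = 3
row 2: |6| − (3) = 3
minimum over rows = 3 → strictly diagonally dominant (convergence guaranteed)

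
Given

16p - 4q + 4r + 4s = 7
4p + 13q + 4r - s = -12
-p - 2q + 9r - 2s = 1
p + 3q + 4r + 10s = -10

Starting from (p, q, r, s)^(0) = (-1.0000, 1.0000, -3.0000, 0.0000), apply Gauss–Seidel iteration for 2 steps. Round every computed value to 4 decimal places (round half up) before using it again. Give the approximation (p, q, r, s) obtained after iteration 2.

(0.5538, -1.2296, -0.3406, -0.5503)

Iteration 1:
  p = (7 - (-4)·1.0000 - (4)·-3.0000 - (4)·0.0000) / (16) = 1.4375
  q = (-12 - (4)·1.4375 - (4)·-3.0000 - (-1)·0.0000) / (13) = -0.4423
  r = (1 - (-1)·1.4375 - (-2)·-0.4423 - (-2)·0.0000) / (9) = 0.1725
  s = (-10 - (1)·1.4375 - (3)·-0.4423 - (4)·0.1725) / (10) = -1.0801
Iteration 2:
  p = (7 - (-4)·-0.4423 - (4)·0.1725 - (4)·-1.0801) / (16) = 0.5538
  q = (-12 - (4)·0.5538 - (4)·0.1725 - (-1)·-1.0801) / (13) = -1.2296
  r = (1 - (-1)·0.5538 - (-2)·-1.2296 - (-2)·-1.0801) / (9) = -0.3406
  s = (-10 - (1)·0.5538 - (3)·-1.2296 - (4)·-0.3406) / (10) = -0.5503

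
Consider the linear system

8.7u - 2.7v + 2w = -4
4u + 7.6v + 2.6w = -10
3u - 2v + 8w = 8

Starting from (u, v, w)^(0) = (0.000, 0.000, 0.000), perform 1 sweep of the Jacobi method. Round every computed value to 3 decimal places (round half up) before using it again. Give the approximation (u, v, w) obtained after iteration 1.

(-0.460, -1.316, 1.000)

Iteration 1:
  u = (-4 - (-2.7)·0.000 - (2)·0.000) / (8.7) = -0.460
  v = (-10 - (4)·0.000 - (2.6)·0.000) / (7.6) = -1.316
  w = (8 - (3)·0.000 - (-2)·0.000) / (8) = 1.000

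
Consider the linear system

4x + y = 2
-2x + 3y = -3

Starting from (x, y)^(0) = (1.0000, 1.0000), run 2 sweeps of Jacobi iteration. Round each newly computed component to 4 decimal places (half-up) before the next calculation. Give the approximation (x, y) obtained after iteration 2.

(0.5833, -0.8333)

Iteration 1:
  x = (2 - (1)·1.0000) / (4) = 0.2500
  y = (-3 - (-2)·1.0000) / (3) = -0.3333
Iteration 2:
  x = (2 - (1)·-0.3333) / (4) = 0.5833
  y = (-3 - (-2)·0.2500) / (3) = -0.8333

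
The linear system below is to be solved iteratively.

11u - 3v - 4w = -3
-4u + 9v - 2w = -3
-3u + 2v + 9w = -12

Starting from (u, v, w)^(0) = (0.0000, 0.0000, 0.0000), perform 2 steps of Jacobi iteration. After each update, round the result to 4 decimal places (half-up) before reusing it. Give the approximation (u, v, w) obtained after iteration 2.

(-0.8485, -0.7508, -1.3502)

Iteration 1:
  u = (-3 - (-3)·0.0000 - (-4)·0.0000) / (11) = -0.2727
  v = (-3 - (-4)·0.0000 - (-2)·0.0000) / (9) = -0.3333
  w = (-12 - (-3)·0.0000 - (2)·0.0000) / (9) = -1.3333
Iteration 2:
  u = (-3 - (-3)·-0.3333 - (-4)·-1.3333) / (11) = -0.8485
  v = (-3 - (-4)·-0.2727 - (-2)·-1.3333) / (9) = -0.7508
  w = (-12 - (-3)·-0.2727 - (2)·-0.3333) / (9) = -1.3502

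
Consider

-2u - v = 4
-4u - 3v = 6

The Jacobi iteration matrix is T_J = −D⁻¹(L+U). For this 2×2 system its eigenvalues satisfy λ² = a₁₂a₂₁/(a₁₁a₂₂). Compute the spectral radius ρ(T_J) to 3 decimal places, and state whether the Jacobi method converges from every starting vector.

0.816

a₁₂a₂₁/(a₁₁a₂₂) = (-1)·(-4) / ((-2)·(-3)) = 0.666667
ρ = √|0.666667| = √0.666667 = 0.816
ρ < 1, so Jacobi converges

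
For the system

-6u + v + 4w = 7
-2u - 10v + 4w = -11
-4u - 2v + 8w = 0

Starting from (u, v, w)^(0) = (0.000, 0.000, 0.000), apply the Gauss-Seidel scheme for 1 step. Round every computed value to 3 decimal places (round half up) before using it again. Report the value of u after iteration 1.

Iteration 1:
  u = (7 - (1)·0.000 - (4)·0.000) / (-6) = -1.167
  v = (-11 - (-2)·-1.167 - (4)·0.000) / (-10) = 1.333
  w = (0 - (-4)·-1.167 - (-2)·1.333) / (8) = -0.250

-1.167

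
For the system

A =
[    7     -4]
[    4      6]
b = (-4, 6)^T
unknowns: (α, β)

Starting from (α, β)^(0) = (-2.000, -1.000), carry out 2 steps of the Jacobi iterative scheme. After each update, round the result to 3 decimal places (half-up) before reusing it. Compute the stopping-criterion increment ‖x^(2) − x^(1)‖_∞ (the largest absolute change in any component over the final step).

1.905

Iteration 1:
  α = (-4 - (-4)·-1.000) / (7) = -1.143
  β = (6 - (4)·-2.000) / (6) = 2.333
Iteration 2:
  α = (-4 - (-4)·2.333) / (7) = 0.762
  β = (6 - (4)·-1.143) / (6) = 1.762
Change: (1.905, -0.571) → max |·| = 1.905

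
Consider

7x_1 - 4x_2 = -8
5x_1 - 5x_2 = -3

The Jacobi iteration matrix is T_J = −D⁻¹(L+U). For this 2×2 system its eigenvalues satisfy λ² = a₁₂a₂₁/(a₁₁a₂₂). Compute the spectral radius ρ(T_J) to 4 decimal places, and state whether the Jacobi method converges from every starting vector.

a₁₂a₂₁/(a₁₁a₂₂) = (-4)·(5) / ((7)·(-5)) = 0.571429
ρ = √|0.571429| = √0.571429 = 0.7559
ρ < 1, so Jacobi converges

0.7559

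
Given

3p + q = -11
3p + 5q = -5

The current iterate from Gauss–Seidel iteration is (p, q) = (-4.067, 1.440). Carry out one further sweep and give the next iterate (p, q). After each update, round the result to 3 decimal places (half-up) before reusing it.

One sweep:
  p = (-11 - (1)·1.440) / (3) = -4.147
  q = (-5 - (3)·-4.147) / (5) = 1.488

(-4.147, 1.488)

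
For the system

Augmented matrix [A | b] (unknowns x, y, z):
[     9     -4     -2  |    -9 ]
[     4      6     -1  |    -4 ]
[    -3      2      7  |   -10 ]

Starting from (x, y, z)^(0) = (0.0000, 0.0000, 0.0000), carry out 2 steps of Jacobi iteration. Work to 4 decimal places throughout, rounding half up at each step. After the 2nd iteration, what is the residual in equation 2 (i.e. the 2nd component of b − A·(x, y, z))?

2.2171

Iteration 1:
  x = (-9 - (-4)·0.0000 - (-2)·0.0000) / (9) = -1.0000
  y = (-4 - (4)·0.0000 - (-1)·0.0000) / (6) = -0.6667
  z = (-10 - (-3)·0.0000 - (2)·0.0000) / (7) = -1.4286
Iteration 2:
  x = (-9 - (-4)·-0.6667 - (-2)·-1.4286) / (9) = -1.6138
  y = (-4 - (4)·-1.0000 - (-1)·-1.4286) / (6) = -0.2381
  z = (-10 - (-3)·-1.0000 - (2)·-0.6667) / (7) = -1.6667
Residual b − A·x = (1.2384, 2.2171, -2.6983)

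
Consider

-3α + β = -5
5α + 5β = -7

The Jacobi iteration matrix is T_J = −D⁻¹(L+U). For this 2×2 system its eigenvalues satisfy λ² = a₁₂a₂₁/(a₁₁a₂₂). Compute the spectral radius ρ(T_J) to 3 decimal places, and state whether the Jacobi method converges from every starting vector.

a₁₂a₂₁/(a₁₁a₂₂) = (1)·(5) / ((-3)·(5)) = -0.333333
ρ = √|-0.333333| = √0.333333 = 0.577
ρ < 1, so Jacobi converges

0.577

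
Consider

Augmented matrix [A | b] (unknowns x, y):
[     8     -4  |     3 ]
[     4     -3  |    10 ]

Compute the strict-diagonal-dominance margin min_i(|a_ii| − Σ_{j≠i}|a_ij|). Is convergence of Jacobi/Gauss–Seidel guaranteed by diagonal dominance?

row 1: |8| − (4) = 4
row 2: |-3| − (4) = -1
minimum over rows = -1 → not strictly diagonally dominant

-1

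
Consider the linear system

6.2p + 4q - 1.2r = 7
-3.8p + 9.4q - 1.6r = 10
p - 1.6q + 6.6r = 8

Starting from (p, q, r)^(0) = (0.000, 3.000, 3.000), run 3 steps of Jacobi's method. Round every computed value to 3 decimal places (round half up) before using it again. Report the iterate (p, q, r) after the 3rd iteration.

Iteration 1:
  p = (7 - (4)·3.000 - (-1.2)·3.000) / (6.2) = -0.226
  q = (10 - (-3.8)·0.000 - (-1.6)·3.000) / (9.4) = 1.574
  r = (8 - (1)·0.000 - (-1.6)·3.000) / (6.6) = 1.939
Iteration 2:
  p = (7 - (4)·1.574 - (-1.2)·1.939) / (6.2) = 0.489
  q = (10 - (-3.8)·-0.226 - (-1.6)·1.939) / (9.4) = 1.303
  r = (8 - (1)·-0.226 - (-1.6)·1.574) / (6.6) = 1.628
Iteration 3:
  p = (7 - (4)·1.303 - (-1.2)·1.628) / (6.2) = 0.603
  q = (10 - (-3.8)·0.489 - (-1.6)·1.628) / (9.4) = 1.539
  r = (8 - (1)·0.489 - (-1.6)·1.303) / (6.6) = 1.454

(0.603, 1.539, 1.454)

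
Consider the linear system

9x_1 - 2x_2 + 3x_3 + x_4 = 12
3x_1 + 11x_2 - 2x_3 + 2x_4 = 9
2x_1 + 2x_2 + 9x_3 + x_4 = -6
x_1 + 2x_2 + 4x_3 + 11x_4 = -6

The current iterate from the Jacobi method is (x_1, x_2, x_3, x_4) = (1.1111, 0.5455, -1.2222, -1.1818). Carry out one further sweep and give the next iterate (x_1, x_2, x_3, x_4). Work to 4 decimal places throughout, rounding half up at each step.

One sweep:
  x_1 = (12 - (-2)·0.5455 - (3)·-1.2222 - (1)·-1.1818) / (9) = 1.9933
  x_2 = (9 - (3)·1.1111 - (-2)·-1.2222 - (2)·-1.1818) / (11) = 0.5078
  x_3 = (-6 - (2)·1.1111 - (2)·0.5455 - (1)·-1.1818) / (9) = -0.9035
  x_4 = (-6 - (1)·1.1111 - (2)·0.5455 - (4)·-1.2222) / (11) = -0.3012

(1.9933, 0.5078, -0.9035, -0.3012)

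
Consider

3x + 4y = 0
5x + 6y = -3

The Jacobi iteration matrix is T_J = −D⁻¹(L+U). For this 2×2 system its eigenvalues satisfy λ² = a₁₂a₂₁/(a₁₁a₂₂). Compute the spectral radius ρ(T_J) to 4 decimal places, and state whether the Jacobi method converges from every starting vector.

1.0541

a₁₂a₂₁/(a₁₁a₂₂) = (4)·(5) / ((3)·(6)) = 1.111111
ρ = √|1.111111| = √1.111111 = 1.0541
ρ > 1, so Jacobi diverges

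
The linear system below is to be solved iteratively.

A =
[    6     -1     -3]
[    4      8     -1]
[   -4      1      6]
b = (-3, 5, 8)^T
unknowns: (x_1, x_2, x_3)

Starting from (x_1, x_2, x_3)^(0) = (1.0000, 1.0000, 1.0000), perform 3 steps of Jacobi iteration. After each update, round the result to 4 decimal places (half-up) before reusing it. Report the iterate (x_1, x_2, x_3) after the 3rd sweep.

(0.3299, 0.5712, 1.5104)

Iteration 1:
  x_1 = (-3 - (-1)·1.0000 - (-3)·1.0000) / (6) = 0.1667
  x_2 = (5 - (4)·1.0000 - (-1)·1.0000) / (8) = 0.2500
  x_3 = (8 - (-4)·1.0000 - (1)·1.0000) / (6) = 1.8333
Iteration 2:
  x_1 = (-3 - (-1)·0.2500 - (-3)·1.8333) / (6) = 0.4583
  x_2 = (5 - (4)·0.1667 - (-1)·1.8333) / (8) = 0.7708
  x_3 = (8 - (-4)·0.1667 - (1)·0.2500) / (6) = 1.4028
Iteration 3:
  x_1 = (-3 - (-1)·0.7708 - (-3)·1.4028) / (6) = 0.3299
  x_2 = (5 - (4)·0.4583 - (-1)·1.4028) / (8) = 0.5712
  x_3 = (8 - (-4)·0.4583 - (1)·0.7708) / (6) = 1.5104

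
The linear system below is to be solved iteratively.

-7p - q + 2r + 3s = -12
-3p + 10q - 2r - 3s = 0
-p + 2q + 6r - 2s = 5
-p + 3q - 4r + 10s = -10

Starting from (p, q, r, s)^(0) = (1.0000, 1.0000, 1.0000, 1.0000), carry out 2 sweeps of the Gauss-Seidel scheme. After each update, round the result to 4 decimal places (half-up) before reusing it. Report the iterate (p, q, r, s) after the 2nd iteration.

(1.5886, 0.5072, 0.7070, -0.7105)

Iteration 1:
  p = (-12 - (-1)·1.0000 - (2)·1.0000 - (3)·1.0000) / (-7) = 2.2857
  q = (0 - (-3)·2.2857 - (-2)·1.0000 - (-3)·1.0000) / (10) = 1.1857
  r = (5 - (-1)·2.2857 - (2)·1.1857 - (-2)·1.0000) / (6) = 1.1524
  s = (-10 - (-1)·2.2857 - (3)·1.1857 - (-4)·1.1524) / (10) = -0.6662
Iteration 2:
  p = (-12 - (-1)·1.1857 - (2)·1.1524 - (3)·-0.6662) / (-7) = 1.5886
  q = (0 - (-3)·1.5886 - (-2)·1.1524 - (-3)·-0.6662) / (10) = 0.5072
  r = (5 - (-1)·1.5886 - (2)·0.5072 - (-2)·-0.6662) / (6) = 0.7070
  s = (-10 - (-1)·1.5886 - (3)·0.5072 - (-4)·0.7070) / (10) = -0.7105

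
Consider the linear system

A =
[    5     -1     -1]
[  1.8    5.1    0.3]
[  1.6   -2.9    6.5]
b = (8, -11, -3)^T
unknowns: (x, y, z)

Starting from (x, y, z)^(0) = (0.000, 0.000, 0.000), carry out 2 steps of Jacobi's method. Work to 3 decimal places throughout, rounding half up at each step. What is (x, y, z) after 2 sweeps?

Iteration 1:
  x = (8 - (-1)·0.000 - (-1)·0.000) / (5) = 1.600
  y = (-11 - (1.8)·0.000 - (0.3)·0.000) / (5.1) = -2.157
  z = (-3 - (1.6)·0.000 - (-2.9)·0.000) / (6.5) = -0.462
Iteration 2:
  x = (8 - (-1)·-2.157 - (-1)·-0.462) / (5) = 1.076
  y = (-11 - (1.8)·1.600 - (0.3)·-0.462) / (5.1) = -2.694
  z = (-3 - (1.6)·1.600 - (-2.9)·-2.157) / (6.5) = -1.818

(1.076, -2.694, -1.818)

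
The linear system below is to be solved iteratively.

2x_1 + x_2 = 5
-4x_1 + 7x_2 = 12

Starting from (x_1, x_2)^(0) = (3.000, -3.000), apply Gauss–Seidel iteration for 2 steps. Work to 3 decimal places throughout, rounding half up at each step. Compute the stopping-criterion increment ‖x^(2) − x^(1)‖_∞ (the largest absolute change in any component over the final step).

Iteration 1:
  x_1 = (5 - (1)·-3.000) / (2) = 4.000
  x_2 = (12 - (-4)·4.000) / (7) = 4.000
Iteration 2:
  x_1 = (5 - (1)·4.000) / (2) = 0.500
  x_2 = (12 - (-4)·0.500) / (7) = 2.000
Change: (-3.500, -2.000) → max |·| = 3.500

3.500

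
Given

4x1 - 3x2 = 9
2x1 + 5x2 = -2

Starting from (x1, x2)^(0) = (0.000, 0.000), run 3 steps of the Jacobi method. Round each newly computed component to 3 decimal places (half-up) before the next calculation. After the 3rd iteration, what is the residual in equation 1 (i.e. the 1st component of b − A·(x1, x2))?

Iteration 1:
  x1 = (9 - (-3)·0.000) / (4) = 2.250
  x2 = (-2 - (2)·0.000) / (5) = -0.400
Iteration 2:
  x1 = (9 - (-3)·-0.400) / (4) = 1.950
  x2 = (-2 - (2)·2.250) / (5) = -1.300
Iteration 3:
  x1 = (9 - (-3)·-1.300) / (4) = 1.275
  x2 = (-2 - (2)·1.950) / (5) = -1.180
Residual b − A·x = (0.360, 1.350)

0.360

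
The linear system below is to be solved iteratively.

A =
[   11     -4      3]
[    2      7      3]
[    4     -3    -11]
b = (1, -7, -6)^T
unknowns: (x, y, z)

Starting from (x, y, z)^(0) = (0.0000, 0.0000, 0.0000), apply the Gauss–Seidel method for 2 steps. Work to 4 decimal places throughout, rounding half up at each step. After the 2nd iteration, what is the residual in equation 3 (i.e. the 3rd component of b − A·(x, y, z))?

-0.0002

Iteration 1:
  x = (1 - (-4)·0.0000 - (3)·0.0000) / (11) = 0.0909
  y = (-7 - (2)·0.0909 - (3)·0.0000) / (7) = -1.0260
  z = (-6 - (4)·0.0909 - (-3)·-1.0260) / (-11) = 0.8583
Iteration 2:
  x = (1 - (-4)·-1.0260 - (3)·0.8583) / (11) = -0.5163
  y = (-7 - (2)·-0.5163 - (3)·0.8583) / (7) = -1.2203
  z = (-6 - (4)·-0.5163 - (-3)·-1.2203) / (-11) = 0.6905
Residual b − A·x = (-0.2734, 0.5032, -0.0002)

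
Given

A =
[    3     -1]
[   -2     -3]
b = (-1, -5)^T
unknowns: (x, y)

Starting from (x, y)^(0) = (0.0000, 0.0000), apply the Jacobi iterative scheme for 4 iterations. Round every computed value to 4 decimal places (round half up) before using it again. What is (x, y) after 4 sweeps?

Iteration 1:
  x = (-1 - (-1)·0.0000) / (3) = -0.3333
  y = (-5 - (-2)·0.0000) / (-3) = 1.6667
Iteration 2:
  x = (-1 - (-1)·1.6667) / (3) = 0.2222
  y = (-5 - (-2)·-0.3333) / (-3) = 1.8889
Iteration 3:
  x = (-1 - (-1)·1.8889) / (3) = 0.2963
  y = (-5 - (-2)·0.2222) / (-3) = 1.5185
Iteration 4:
  x = (-1 - (-1)·1.5185) / (3) = 0.1728
  y = (-5 - (-2)·0.2963) / (-3) = 1.4691

(0.1728, 1.4691)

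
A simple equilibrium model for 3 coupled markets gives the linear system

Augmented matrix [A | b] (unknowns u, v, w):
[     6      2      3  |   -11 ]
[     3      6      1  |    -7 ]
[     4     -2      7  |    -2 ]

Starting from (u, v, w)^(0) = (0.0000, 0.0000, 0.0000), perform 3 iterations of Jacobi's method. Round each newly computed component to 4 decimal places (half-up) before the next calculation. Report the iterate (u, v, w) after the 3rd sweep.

Iteration 1:
  u = (-11 - (2)·0.0000 - (3)·0.0000) / (6) = -1.8333
  v = (-7 - (3)·0.0000 - (1)·0.0000) / (6) = -1.1667
  w = (-2 - (4)·0.0000 - (-2)·0.0000) / (7) = -0.2857
Iteration 2:
  u = (-11 - (2)·-1.1667 - (3)·-0.2857) / (6) = -1.3016
  v = (-7 - (3)·-1.8333 - (1)·-0.2857) / (6) = -0.2024
  w = (-2 - (4)·-1.8333 - (-2)·-1.1667) / (7) = 0.4285
Iteration 3:
  u = (-11 - (2)·-0.2024 - (3)·0.4285) / (6) = -1.9801
  v = (-7 - (3)·-1.3016 - (1)·0.4285) / (6) = -0.5873
  w = (-2 - (4)·-1.3016 - (-2)·-0.2024) / (7) = 0.4002

(-1.9801, -0.5873, 0.4002)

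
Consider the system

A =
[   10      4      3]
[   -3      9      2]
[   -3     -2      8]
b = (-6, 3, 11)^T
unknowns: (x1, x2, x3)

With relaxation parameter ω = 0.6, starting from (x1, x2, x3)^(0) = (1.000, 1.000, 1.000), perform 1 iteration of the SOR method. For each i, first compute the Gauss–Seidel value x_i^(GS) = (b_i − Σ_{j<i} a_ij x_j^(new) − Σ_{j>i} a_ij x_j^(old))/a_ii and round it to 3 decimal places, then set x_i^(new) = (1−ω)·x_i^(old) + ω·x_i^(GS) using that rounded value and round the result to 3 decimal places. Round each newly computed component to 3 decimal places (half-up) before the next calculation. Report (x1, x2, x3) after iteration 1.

(-0.380, 0.390, 1.198)

Iteration 1:
  x1: GS value = (-6 - (4)·1.000 - (3)·1.000) / (10) = -1.300;  x1 ← (1−ω)·1.000 + ω·-1.300 = -0.380
  x2: GS value = (3 - (-3)·-0.380 - (2)·1.000) / (9) = -0.016;  x2 ← (1−ω)·1.000 + ω·-0.016 = 0.390
  x3: GS value = (11 - (-3)·-0.380 - (-2)·0.390) / (8) = 1.330;  x3 ← (1−ω)·1.000 + ω·1.330 = 1.198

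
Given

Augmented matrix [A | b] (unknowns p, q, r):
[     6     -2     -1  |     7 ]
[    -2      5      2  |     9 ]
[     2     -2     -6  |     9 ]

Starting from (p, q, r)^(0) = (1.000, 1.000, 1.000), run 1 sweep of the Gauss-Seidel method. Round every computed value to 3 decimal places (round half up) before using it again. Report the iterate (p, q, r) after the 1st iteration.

(1.667, 2.067, -1.633)

Iteration 1:
  p = (7 - (-2)·1.000 - (-1)·1.000) / (6) = 1.667
  q = (9 - (-2)·1.667 - (2)·1.000) / (5) = 2.067
  r = (9 - (2)·1.667 - (-2)·2.067) / (-6) = -1.633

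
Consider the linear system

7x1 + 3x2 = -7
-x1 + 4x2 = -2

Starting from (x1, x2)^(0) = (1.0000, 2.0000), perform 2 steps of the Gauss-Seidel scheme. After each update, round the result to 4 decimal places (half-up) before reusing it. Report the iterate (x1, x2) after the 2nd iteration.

(-0.5867, -0.6467)

Iteration 1:
  x1 = (-7 - (3)·2.0000) / (7) = -1.8571
  x2 = (-2 - (-1)·-1.8571) / (4) = -0.9643
Iteration 2:
  x1 = (-7 - (3)·-0.9643) / (7) = -0.5867
  x2 = (-2 - (-1)·-0.5867) / (4) = -0.6467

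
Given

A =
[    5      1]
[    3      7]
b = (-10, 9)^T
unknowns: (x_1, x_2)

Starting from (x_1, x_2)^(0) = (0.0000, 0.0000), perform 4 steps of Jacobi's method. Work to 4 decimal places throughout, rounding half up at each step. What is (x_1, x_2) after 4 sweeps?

(-2.4506, 2.3265)

Iteration 1:
  x_1 = (-10 - (1)·0.0000) / (5) = -2.0000
  x_2 = (9 - (3)·0.0000) / (7) = 1.2857
Iteration 2:
  x_1 = (-10 - (1)·1.2857) / (5) = -2.2571
  x_2 = (9 - (3)·-2.0000) / (7) = 2.1429
Iteration 3:
  x_1 = (-10 - (1)·2.1429) / (5) = -2.4286
  x_2 = (9 - (3)·-2.2571) / (7) = 2.2530
Iteration 4:
  x_1 = (-10 - (1)·2.2530) / (5) = -2.4506
  x_2 = (9 - (3)·-2.4286) / (7) = 2.3265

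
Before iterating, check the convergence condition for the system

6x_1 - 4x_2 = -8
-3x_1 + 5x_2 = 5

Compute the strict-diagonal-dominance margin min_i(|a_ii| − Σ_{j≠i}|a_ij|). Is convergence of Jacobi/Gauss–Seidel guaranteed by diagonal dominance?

row 1: |6| − (4) = 2
row 2: |5| − (3) = 2
minimum over rows = 2 → strictly diagonally dominant (convergence guaranteed)

2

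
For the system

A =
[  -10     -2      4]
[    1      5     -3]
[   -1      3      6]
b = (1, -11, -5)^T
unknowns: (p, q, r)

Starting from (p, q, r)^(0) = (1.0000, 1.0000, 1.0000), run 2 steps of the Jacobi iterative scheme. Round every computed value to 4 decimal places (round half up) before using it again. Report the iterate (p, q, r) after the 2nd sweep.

(-0.2067, -2.9200, 0.0833)

Iteration 1:
  p = (1 - (-2)·1.0000 - (4)·1.0000) / (-10) = 0.1000
  q = (-11 - (1)·1.0000 - (-3)·1.0000) / (5) = -1.8000
  r = (-5 - (-1)·1.0000 - (3)·1.0000) / (6) = -1.1667
Iteration 2:
  p = (1 - (-2)·-1.8000 - (4)·-1.1667) / (-10) = -0.2067
  q = (-11 - (1)·0.1000 - (-3)·-1.1667) / (5) = -2.9200
  r = (-5 - (-1)·0.1000 - (3)·-1.8000) / (6) = 0.0833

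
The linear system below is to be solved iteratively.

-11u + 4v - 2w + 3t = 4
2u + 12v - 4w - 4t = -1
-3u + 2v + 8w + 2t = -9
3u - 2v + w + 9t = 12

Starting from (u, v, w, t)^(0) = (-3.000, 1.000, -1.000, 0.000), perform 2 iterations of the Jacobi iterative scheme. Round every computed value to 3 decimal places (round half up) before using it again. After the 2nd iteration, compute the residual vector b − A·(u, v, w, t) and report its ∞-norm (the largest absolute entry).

Iteration 1:
  u = (4 - (4)·1.000 - (-2)·-1.000 - (3)·0.000) / (-11) = 0.182
  v = (-1 - (2)·-3.000 - (-4)·-1.000 - (-4)·0.000) / (12) = 0.083
  w = (-9 - (-3)·-3.000 - (2)·1.000 - (2)·0.000) / (8) = -2.500
  t = (12 - (3)·-3.000 - (-2)·1.000 - (1)·-1.000) / (9) = 2.667
Iteration 2:
  u = (4 - (4)·0.083 - (-2)·-2.500 - (3)·2.667) / (-11) = 0.848
  v = (-1 - (2)·0.182 - (-4)·-2.500 - (-4)·2.667) / (12) = -0.058
  w = (-9 - (-3)·0.182 - (2)·0.083 - (2)·2.667) / (8) = -1.744
  t = (12 - (3)·0.182 - (-2)·0.083 - (1)·-2.500) / (9) = 1.569
Residual b − A·x = (5.365, -2.700, 4.474, -3.037); ∞-norm = 5.365

5.365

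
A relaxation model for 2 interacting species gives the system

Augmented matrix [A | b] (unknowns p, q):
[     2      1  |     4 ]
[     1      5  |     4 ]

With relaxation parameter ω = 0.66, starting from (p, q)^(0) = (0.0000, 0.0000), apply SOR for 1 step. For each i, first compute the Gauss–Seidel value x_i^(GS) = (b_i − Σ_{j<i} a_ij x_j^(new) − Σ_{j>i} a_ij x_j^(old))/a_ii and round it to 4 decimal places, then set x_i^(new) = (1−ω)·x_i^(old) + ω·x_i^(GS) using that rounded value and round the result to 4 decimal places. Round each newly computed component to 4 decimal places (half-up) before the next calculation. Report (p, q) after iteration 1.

(1.3200, 0.3538)

Iteration 1:
  p: GS value = (4 - (1)·0.0000) / (2) = 2.0000;  p ← (1−ω)·0.0000 + ω·2.0000 = 1.3200
  q: GS value = (4 - (1)·1.3200) / (5) = 0.5360;  q ← (1−ω)·0.0000 + ω·0.5360 = 0.3538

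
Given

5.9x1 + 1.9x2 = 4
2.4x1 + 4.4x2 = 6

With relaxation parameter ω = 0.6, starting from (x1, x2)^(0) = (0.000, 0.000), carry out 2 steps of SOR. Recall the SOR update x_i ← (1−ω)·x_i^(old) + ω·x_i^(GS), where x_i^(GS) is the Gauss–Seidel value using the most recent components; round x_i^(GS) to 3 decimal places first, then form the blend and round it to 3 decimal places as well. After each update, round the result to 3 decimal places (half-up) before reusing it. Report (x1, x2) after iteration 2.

(0.437, 0.949)

Iteration 1:
  x1: GS value = (4 - (1.9)·0.000) / (5.9) = 0.678;  x1 ← (1−ω)·0.000 + ω·0.678 = 0.407
  x2: GS value = (6 - (2.4)·0.407) / (4.4) = 1.142;  x2 ← (1−ω)·0.000 + ω·1.142 = 0.685
Iteration 2:
  x1: GS value = (4 - (1.9)·0.685) / (5.9) = 0.457;  x1 ← (1−ω)·0.407 + ω·0.457 = 0.437
  x2: GS value = (6 - (2.4)·0.437) / (4.4) = 1.125;  x2 ← (1−ω)·0.685 + ω·1.125 = 0.949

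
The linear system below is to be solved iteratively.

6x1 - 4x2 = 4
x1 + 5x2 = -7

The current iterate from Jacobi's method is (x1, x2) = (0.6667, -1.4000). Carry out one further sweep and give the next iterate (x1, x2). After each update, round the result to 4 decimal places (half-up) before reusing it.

(-0.2667, -1.5333)

One sweep:
  x1 = (4 - (-4)·-1.4000) / (6) = -0.2667
  x2 = (-7 - (1)·0.6667) / (5) = -1.5333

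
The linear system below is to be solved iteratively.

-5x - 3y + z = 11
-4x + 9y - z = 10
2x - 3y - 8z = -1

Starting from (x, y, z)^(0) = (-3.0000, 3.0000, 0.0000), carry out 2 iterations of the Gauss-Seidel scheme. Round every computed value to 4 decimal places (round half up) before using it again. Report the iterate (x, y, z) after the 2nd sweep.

(-1.9250, 0.1861, -0.4260)

Iteration 1:
  x = (11 - (-3)·3.0000 - (1)·0.0000) / (-5) = -4.0000
  y = (10 - (-4)·-4.0000 - (-1)·0.0000) / (9) = -0.6667
  z = (-1 - (2)·-4.0000 - (-3)·-0.6667) / (-8) = -0.6250
Iteration 2:
  x = (11 - (-3)·-0.6667 - (1)·-0.6250) / (-5) = -1.9250
  y = (10 - (-4)·-1.9250 - (-1)·-0.6250) / (9) = 0.1861
  z = (-1 - (2)·-1.9250 - (-3)·0.1861) / (-8) = -0.4260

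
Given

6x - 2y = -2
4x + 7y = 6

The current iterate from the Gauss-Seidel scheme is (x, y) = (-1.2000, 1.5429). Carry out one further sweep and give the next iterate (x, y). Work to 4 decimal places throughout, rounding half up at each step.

(0.1810, 0.7537)

One sweep:
  x = (-2 - (-2)·1.5429) / (6) = 0.1810
  y = (6 - (4)·0.1810) / (7) = 0.7537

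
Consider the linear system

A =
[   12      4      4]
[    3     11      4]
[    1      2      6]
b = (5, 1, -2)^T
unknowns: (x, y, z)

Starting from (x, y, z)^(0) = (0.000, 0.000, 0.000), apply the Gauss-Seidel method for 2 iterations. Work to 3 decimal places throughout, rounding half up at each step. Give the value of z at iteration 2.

-0.454

Iteration 1:
  x = (5 - (4)·0.000 - (4)·0.000) / (12) = 0.417
  y = (1 - (3)·0.417 - (4)·0.000) / (11) = -0.023
  z = (-2 - (1)·0.417 - (2)·-0.023) / (6) = -0.395
Iteration 2:
  x = (5 - (4)·-0.023 - (4)·-0.395) / (12) = 0.556
  y = (1 - (3)·0.556 - (4)·-0.395) / (11) = 0.083
  z = (-2 - (1)·0.556 - (2)·0.083) / (6) = -0.454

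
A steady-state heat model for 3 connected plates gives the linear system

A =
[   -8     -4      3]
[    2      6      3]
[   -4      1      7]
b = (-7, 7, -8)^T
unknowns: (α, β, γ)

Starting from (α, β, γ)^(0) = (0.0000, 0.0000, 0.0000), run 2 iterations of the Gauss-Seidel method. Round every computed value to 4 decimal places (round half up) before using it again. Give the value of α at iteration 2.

0.1495

Iteration 1:
  α = (-7 - (-4)·0.0000 - (3)·0.0000) / (-8) = 0.8750
  β = (7 - (2)·0.8750 - (3)·0.0000) / (6) = 0.8750
  γ = (-8 - (-4)·0.8750 - (1)·0.8750) / (7) = -0.7679
Iteration 2:
  α = (-7 - (-4)·0.8750 - (3)·-0.7679) / (-8) = 0.1495
  β = (7 - (2)·0.1495 - (3)·-0.7679) / (6) = 1.5008
  γ = (-8 - (-4)·0.1495 - (1)·1.5008) / (7) = -1.2718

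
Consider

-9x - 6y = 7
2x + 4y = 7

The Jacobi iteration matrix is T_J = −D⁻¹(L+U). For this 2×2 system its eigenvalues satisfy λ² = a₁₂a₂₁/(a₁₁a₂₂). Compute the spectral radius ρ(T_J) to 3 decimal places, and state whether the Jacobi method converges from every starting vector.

0.577

a₁₂a₂₁/(a₁₁a₂₂) = (-6)·(2) / ((-9)·(4)) = 0.333333
ρ = √|0.333333| = √0.333333 = 0.577
ρ < 1, so Jacobi converges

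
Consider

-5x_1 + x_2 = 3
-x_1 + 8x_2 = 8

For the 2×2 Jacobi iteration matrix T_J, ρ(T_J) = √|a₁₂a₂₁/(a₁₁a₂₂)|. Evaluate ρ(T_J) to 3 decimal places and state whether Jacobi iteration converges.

0.158

a₁₂a₂₁/(a₁₁a₂₂) = (1)·(-1) / ((-5)·(8)) = 0.025000
ρ = √|0.025000| = √0.025000 = 0.158
ρ < 1, so Jacobi converges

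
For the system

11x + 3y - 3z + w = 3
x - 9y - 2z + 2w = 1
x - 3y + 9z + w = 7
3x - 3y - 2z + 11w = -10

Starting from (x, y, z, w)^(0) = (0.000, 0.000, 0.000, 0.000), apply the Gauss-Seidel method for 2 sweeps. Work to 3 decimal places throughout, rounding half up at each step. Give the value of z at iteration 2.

Iteration 1:
  x = (3 - (3)·0.000 - (-3)·0.000 - (1)·0.000) / (11) = 0.273
  y = (1 - (1)·0.273 - (-2)·0.000 - (2)·0.000) / (-9) = -0.081
  z = (7 - (1)·0.273 - (-3)·-0.081 - (1)·0.000) / (9) = 0.720
  w = (-10 - (3)·0.273 - (-3)·-0.081 - (-2)·0.720) / (11) = -0.875
Iteration 2:
  x = (3 - (3)·-0.081 - (-3)·0.720 - (1)·-0.875) / (11) = 0.571
  y = (1 - (1)·0.571 - (-2)·0.720 - (2)·-0.875) / (-9) = -0.402
  z = (7 - (1)·0.571 - (-3)·-0.402 - (1)·-0.875) / (9) = 0.678
  w = (-10 - (3)·0.571 - (-3)·-0.402 - (-2)·0.678) / (11) = -1.051

0.678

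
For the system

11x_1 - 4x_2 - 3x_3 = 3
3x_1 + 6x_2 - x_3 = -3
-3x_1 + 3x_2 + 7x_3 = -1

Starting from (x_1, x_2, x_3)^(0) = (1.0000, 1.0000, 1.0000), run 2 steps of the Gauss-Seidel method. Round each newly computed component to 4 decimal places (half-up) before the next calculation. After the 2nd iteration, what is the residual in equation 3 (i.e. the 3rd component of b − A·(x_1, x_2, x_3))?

-0.0001

Iteration 1:
  x_1 = (3 - (-4)·1.0000 - (-3)·1.0000) / (11) = 0.9091
  x_2 = (-3 - (3)·0.9091 - (-1)·1.0000) / (6) = -0.7879
  x_3 = (-1 - (-3)·0.9091 - (3)·-0.7879) / (7) = 0.5844
Iteration 2:
  x_1 = (3 - (-4)·-0.7879 - (-3)·0.5844) / (11) = 0.1456
  x_2 = (-3 - (3)·0.1456 - (-1)·0.5844) / (6) = -0.4754
  x_3 = (-1 - (-3)·0.1456 - (3)·-0.4754) / (7) = 0.1233
Residual b − A·x = (-0.1333, -0.4611, -0.0001)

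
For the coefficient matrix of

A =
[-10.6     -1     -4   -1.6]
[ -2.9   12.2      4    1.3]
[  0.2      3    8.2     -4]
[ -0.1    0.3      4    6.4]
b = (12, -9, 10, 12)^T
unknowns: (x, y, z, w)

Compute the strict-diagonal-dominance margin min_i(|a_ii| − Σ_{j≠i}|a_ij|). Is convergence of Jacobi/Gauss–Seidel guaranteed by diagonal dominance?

row 1: |-10.6| − (1+4+1.6) = 4
row 2: |12.2| − (2.9+4+1.3) = 4
row 3: |8.2| − (0.2+3+4) = 1
row 4: |6.4| − (0.1+0.3+4) = 2
minimum over rows = 1 → strictly diagonally dominant (convergence guaranteed)

1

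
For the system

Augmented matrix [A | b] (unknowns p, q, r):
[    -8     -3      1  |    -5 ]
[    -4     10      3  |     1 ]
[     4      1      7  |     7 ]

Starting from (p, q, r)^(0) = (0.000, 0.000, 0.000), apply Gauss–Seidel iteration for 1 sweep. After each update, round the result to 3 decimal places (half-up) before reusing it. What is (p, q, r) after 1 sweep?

(0.625, 0.350, 0.593)

Iteration 1:
  p = (-5 - (-3)·0.000 - (1)·0.000) / (-8) = 0.625
  q = (1 - (-4)·0.625 - (3)·0.000) / (10) = 0.350
  r = (7 - (4)·0.625 - (1)·0.350) / (7) = 0.593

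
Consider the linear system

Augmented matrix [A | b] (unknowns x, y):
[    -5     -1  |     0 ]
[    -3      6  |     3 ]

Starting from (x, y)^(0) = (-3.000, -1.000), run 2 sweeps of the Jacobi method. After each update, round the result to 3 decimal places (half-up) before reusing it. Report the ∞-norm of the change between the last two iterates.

Iteration 1:
  x = (0 - (-1)·-1.000) / (-5) = 0.200
  y = (3 - (-3)·-3.000) / (6) = -1.000
Iteration 2:
  x = (0 - (-1)·-1.000) / (-5) = 0.200
  y = (3 - (-3)·0.200) / (6) = 0.600
Change: (0.000, 1.600) → max |·| = 1.600

1.600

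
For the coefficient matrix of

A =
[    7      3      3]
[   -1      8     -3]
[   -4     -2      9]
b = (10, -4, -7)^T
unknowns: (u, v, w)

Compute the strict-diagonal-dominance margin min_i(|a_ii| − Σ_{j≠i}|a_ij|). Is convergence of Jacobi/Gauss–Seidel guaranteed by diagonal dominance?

1

row 1: |7| − (3+3) = 1
row 2: |8| − (1+3) = 4
row 3: |9| − (4+2) = 3
minimum over rows = 1 → strictly diagonally dominant (convergence guaranteed)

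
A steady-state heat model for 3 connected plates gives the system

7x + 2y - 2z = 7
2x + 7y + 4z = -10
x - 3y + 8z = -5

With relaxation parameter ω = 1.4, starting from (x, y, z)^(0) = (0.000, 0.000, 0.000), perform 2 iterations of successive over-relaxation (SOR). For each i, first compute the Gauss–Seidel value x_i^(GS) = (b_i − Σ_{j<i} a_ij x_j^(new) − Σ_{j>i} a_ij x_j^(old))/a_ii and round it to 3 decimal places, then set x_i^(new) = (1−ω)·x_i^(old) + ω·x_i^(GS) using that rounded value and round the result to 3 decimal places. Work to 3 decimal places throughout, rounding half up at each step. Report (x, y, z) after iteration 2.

Iteration 1:
  x: GS value = (7 - (2)·0.000 - (-2)·0.000) / (7) = 1.000;  x ← (1−ω)·0.000 + ω·1.000 = 1.400
  y: GS value = (-10 - (2)·1.400 - (4)·0.000) / (7) = -1.829;  y ← (1−ω)·0.000 + ω·-1.829 = -2.561
  z: GS value = (-5 - (1)·1.400 - (-3)·-2.561) / (8) = -1.760;  z ← (1−ω)·0.000 + ω·-1.760 = -2.464
Iteration 2:
  x: GS value = (7 - (2)·-2.561 - (-2)·-2.464) / (7) = 1.028;  x ← (1−ω)·1.400 + ω·1.028 = 0.879
  y: GS value = (-10 - (2)·0.879 - (4)·-2.464) / (7) = -0.272;  y ← (1−ω)·-2.561 + ω·-0.272 = 0.644
  z: GS value = (-5 - (1)·0.879 - (-3)·0.644) / (8) = -0.493;  z ← (1−ω)·-2.464 + ω·-0.493 = 0.295

(0.879, 0.644, 0.295)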